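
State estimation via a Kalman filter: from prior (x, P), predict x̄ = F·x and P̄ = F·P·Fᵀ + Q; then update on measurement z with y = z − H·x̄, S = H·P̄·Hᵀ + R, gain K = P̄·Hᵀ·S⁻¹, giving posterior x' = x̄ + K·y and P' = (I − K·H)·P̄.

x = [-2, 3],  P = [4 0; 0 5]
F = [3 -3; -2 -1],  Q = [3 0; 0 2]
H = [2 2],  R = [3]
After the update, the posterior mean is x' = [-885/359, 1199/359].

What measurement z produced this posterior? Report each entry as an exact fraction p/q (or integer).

x̄ = F·x = [-15, 1]
P̄ = F·P·Fᵀ + Q = [84 -9; -9 23]
S = H·P̄·Hᵀ + R = [359]
K = P̄·Hᵀ·S⁻¹ = [150/359; 28/359]
x' − x̄ = [4500/359, 840/359] = K·y
y = (KᵀK)⁻¹·Kᵀ·(x' − x̄) = [30]
z = y + H·x̄ = [30] + [-28] = [2]

z = [2]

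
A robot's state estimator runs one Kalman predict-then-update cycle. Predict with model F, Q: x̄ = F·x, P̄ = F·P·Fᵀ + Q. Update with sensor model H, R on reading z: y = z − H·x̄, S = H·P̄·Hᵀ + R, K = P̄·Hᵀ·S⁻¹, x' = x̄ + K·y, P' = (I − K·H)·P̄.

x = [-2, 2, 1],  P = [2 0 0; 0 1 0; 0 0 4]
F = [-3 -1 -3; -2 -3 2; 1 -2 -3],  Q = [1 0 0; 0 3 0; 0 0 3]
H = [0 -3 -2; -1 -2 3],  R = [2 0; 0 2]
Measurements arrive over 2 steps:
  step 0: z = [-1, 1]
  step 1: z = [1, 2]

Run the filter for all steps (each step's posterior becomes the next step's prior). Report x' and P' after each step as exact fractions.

step 0: x' = [1208305/146957, -178769/146957, 326718/146957], P' = [6136081/146957 -935920/146957 1433065/146957; -935920/146957 165218/146957 -218672/146957; 1433065/146957 -218672/146957 357111/146957]
step 1: x' = [-95922688281/24754644832, 547169069/12377322416, -14424518185/24754644832], P' = [421121983553/24754644832 -30034558725/12377322416 93302799505/24754644832; -30034558725/12377322416 3067867945/6188661208 -6660887445/12377322416; 93302799505/24754644832 -6660887445/12377322416 24377136929/24754644832]

step 0: x̄ = F·x = [1, 0, -9]
step 0: P̄ = F·P·Fᵀ + Q = [56 -9 32; -9 36 -22; 32 -22 45]
step 0: y = z − H·x̄ = [-19, 29]
step 0: S = H·P̄·Hᵀ + R = [242 93; 93 643]
step 0: K = P̄·Hᵀ·S⁻¹ = [-29185/146957 17477/146957; -29155/146957 -25266/146957; -29103/146957 37806/146957]
step 0: x' = x̄ + K·y = [1208305/146957, -178769/146957, 326718/146957]
step 0: P' = (I − K·H)·P̄ = [6136081/146957 -935920/146957 1433065/146957; -935920/146957 165218/146957 -218672/146957; 1433065/146957 -218672/146957 357111/146957]
step 1: x̄ = F·x = [-4426300/146957, -1226867/146957, 585689/146957]
step 1: P̄ = F·P·Fᵀ + Q = [77618521/146957 23343650/146957 -12913066/146957; 23343650/146957 7829105/146957 -3988280/146957; -12913066/146957 -3988280/146957 2973049/146957]
step 1: y = z − H·x̄ = [-2362266/146957, -8343187/146957]
step 1: S = H·P̄·Hᵀ + R = [34788695/146957 93282554/146957; 93282554/146957 354698652/146957]
step 1: K = P̄·Hᵀ·S⁻¹ = [-1599561665/12377322416 -10537675069/24754644832; -1271358195/6188661208 -1109787695/12377322416; -2197237297/12377322416 3236080531/24754644832]
step 1: x' = x̄ + K·y = [-95922688281/24754644832, 547169069/12377322416, -14424518185/24754644832]
step 1: P' = (I − K·H)·P̄ = [421121983553/24754644832 -30034558725/12377322416 93302799505/24754644832; -30034558725/12377322416 3067867945/6188661208 -6660887445/12377322416; 93302799505/24754644832 -6660887445/12377322416 24377136929/24754644832]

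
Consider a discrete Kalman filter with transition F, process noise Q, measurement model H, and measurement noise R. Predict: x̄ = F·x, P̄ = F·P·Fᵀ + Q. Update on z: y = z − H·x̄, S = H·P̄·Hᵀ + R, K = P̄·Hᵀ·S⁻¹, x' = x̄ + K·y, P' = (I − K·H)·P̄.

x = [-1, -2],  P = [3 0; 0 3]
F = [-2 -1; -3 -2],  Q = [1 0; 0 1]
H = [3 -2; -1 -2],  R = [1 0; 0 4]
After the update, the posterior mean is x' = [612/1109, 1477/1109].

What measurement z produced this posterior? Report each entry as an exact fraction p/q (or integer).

x̄ = F·x = [4, 7]
P̄ = F·P·Fᵀ + Q = [16 24; 24 40]
S = H·P̄·Hᵀ + R = [17 16; 16 276]
K = P̄·Hᵀ·S⁻¹ = [256/1109 -272/1109; -136/1109 -410/1109]
x' − x̄ = [-3824/1109, -6286/1109] = K·y
y = (KᵀK)⁻¹·Kᵀ·(x' − x̄) = [1, 15]
z = y + H·x̄ = [1, 15] + [-2, -18] = [-1, -3]

z = [-1, -3]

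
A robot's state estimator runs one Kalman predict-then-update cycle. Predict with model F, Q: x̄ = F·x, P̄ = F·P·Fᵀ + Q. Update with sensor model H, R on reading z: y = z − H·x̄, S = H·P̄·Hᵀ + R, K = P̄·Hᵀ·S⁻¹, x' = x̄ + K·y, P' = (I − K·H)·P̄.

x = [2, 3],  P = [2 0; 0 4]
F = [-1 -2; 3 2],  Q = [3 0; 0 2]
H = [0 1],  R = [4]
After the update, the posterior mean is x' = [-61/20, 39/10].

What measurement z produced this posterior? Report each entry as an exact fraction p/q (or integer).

z = [3]

x̄ = F·x = [-8, 12]
P̄ = F·P·Fᵀ + Q = [21 -22; -22 36]
S = H·P̄·Hᵀ + R = [40]
K = P̄·Hᵀ·S⁻¹ = [-11/20; 9/10]
x' − x̄ = [99/20, -81/10] = K·y
y = (KᵀK)⁻¹·Kᵀ·(x' − x̄) = [-9]
z = y + H·x̄ = [-9] + [12] = [3]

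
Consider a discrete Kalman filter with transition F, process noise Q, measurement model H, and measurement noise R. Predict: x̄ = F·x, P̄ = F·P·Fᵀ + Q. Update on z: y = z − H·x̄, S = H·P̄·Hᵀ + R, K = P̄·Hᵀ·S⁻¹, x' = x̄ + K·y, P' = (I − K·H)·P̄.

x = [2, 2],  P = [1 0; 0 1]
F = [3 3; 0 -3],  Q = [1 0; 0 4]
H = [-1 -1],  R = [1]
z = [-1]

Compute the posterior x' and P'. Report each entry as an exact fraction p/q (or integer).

x' = [26/3, -22/3]
P' = [37/3 -35/3; -35/3 179/15]

x̄ = F·x = [12, -6]
P̄ = F·P·Fᵀ + Q = [19 -9; -9 13]
y = z − H·x̄ = [5]
S = H·P̄·Hᵀ + R = [15]
K = P̄·Hᵀ·S⁻¹ = [-2/3; -4/15]
x' = x̄ + K·y = [26/3, -22/3]
P' = (I − K·H)·P̄ = [37/3 -35/3; -35/3 179/15]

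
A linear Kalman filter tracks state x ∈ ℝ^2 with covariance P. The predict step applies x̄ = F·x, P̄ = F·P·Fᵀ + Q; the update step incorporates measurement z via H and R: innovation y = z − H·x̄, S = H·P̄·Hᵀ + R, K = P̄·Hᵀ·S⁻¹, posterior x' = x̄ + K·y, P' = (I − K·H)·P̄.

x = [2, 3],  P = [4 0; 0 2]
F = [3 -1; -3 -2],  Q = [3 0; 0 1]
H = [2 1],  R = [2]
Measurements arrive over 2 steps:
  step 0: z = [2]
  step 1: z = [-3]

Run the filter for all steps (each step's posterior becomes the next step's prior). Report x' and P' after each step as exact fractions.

step 0: x̄ = F·x = [3, -12]
step 0: P̄ = F·P·Fᵀ + Q = [41 -32; -32 45]
step 0: y = z − H·x̄ = [8]
step 0: S = H·P̄·Hᵀ + R = [83]
step 0: K = P̄·Hᵀ·S⁻¹ = [50/83; -19/83]
step 0: x' = x̄ + K·y = [649/83, -1148/83]
step 0: P' = (I − K·H)·P̄ = [903/83 -1706/83; -1706/83 3374/83]
step 1: x̄ = F·x = [3095/83, 349/83]
step 1: P̄ = F·P·Fᵀ + Q = [21986/83 3739/83; 3739/83 1234/83]
step 1: y = z − H·x̄ = [-6788/83]
step 1: S = H·P̄·Hᵀ + R = [104300/83]
step 1: K = P̄·Hᵀ·S⁻¹ = [47711/104300; 2178/26075]
step 1: x' = x̄ + K·y = [-3174/26075, -68483/26075]
step 1: P' = (I − K·H)·P̄ = [202413/104300 -77351/26075; -77351/26075 159058/26075]

step 0: x' = [649/83, -1148/83], P' = [903/83 -1706/83; -1706/83 3374/83]
step 1: x' = [-3174/26075, -68483/26075], P' = [202413/104300 -77351/26075; -77351/26075 159058/26075]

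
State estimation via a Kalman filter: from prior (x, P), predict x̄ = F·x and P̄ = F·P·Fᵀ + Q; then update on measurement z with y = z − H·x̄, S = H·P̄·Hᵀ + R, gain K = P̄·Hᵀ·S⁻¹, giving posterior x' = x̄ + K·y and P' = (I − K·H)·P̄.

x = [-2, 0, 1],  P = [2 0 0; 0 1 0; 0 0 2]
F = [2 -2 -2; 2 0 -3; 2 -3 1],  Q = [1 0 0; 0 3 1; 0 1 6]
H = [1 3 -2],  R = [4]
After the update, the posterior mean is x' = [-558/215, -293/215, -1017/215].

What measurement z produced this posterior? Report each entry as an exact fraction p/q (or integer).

z = [3]

x̄ = F·x = [-6, -7, -3]
P̄ = F·P·Fᵀ + Q = [21 20 10; 20 29 3; 10 3 25]
S = H·P̄·Hᵀ + R = [430]
K = P̄·Hᵀ·S⁻¹ = [61/430; 101/430; -31/430]
x' − x̄ = [732/215, 1212/215, -372/215] = K·y
y = (KᵀK)⁻¹·Kᵀ·(x' − x̄) = [24]
z = y + H·x̄ = [24] + [-21] = [3]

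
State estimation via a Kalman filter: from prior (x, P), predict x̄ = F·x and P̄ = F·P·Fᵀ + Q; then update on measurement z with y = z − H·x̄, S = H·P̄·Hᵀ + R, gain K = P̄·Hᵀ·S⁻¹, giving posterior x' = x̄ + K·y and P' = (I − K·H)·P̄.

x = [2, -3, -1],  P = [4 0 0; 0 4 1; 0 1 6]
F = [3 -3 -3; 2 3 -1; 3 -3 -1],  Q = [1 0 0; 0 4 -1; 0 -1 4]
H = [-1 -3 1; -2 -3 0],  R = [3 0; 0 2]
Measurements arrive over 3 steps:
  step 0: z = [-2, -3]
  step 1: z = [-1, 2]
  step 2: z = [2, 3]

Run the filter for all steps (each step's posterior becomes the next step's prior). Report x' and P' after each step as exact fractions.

step 0: x' = [44775/254387, 33931/36341, 326141/254387], P' = [1506641/254387 -130028/36341 -832471/254387; -130028/36341 85750/36341 89764/36341; -832471/254387 89764/36341 1410818/254387]
step 1: x' = [-67045591906/22043496289, 29697862656/22043496289, -4268527493/22043496289], P' = [61987960208/22043496289 -33846865316/22043496289 -16188214201/22043496289; -33846865316/22043496289 22457083994/22043496289 17711111302/22043496289; -16188214201/22043496289 17711111302/22043496289 75151192937/22043496289]
step 2: x' = [43125201819228/157115930833765, -969186490853229/785579654168825, -280454240928046/157115930833765], P' = [87713318852253/31423186166753 -239607342806502/157115930833765 -23118499966182/31423186166753; -239607342806502/157115930833765 796139387327106/785579654168825 126206781583434/157115930833765; -23118499966182/31423186166753 126206781583434/157115930833765 106837905502983/31423186166753]

step 0: x̄ = F·x = [18, -4, 16]
step 0: P̄ = F·P·Fᵀ + Q = [145 0 102; 0 56 -7; 102 -7 88]
step 0: y = z − H·x̄ = [-12, 21]
step 0: S = H·P̄·Hᵀ + R = [578 611; 611 1086]
step 0: K = P̄·Hᵀ·S⁻¹ = [130492/254387 -141347/254387; -12486/36341 1403/36341; 119415/254387 -110051/254387]
step 0: x' = x̄ + K·y = [44775/254387, 33931/36341, 326141/254387]
step 0: P' = (I − K·H)·P̄ = [1506641/254387 -130028/36341 -832471/254387; -130028/36341 85750/36341 89764/36341; -832471/254387 89764/36341 1410818/254387]
step 1: x̄ = F·x = [-1556649/254387, 475960/254387, -904367/254387]
step 1: P̄ = F·P·Fᵀ + Q = [74592038/254387 8861613/254387 57107829/254387; 8861613/254387 2494624/254387 6225794/254387; 57107829/254387 6225794/254387 46538827/254387]
step 1: y = z − H·x̄ = [521211/254387, -168092/36341]
step 1: S = H·P̄·Hᵀ + R = [45944898/254387 16928167/36341; 16928167/36341 61095414/36341]
step 1: K = P̄·Hᵀ·S⁻¹ = [7788140513/22043496289 -11217662234/22043496289; -5271091788/22043496289 161239325/22043496289; 12735357744/22043496289 -10378452752/22043496289]
step 1: x' = x̄ + K·y = [-67045591906/22043496289, 29697862656/22043496289, -4268527493/22043496289]
step 1: P' = (I − K·H)·P̄ = [61987960208/22043496289 -33846865316/22043496289 -16188214201/22043496289; -33846865316/22043496289 22457083994/22043496289 17711111302/22043496289; -16188214201/22043496289 17711111302/22043496289 75151192937/22043496289]
step 2: x̄ = F·x = [-277424781207/22043496289, -40729068351/22043496289, -285961836193/22043496289]
step 2: P̄ = F·P·Fᵀ + Q = [2677841065282/22043496289 333154248162/22043496289 2001494458353/22043496289; 333154248162/22043496289 165714580071/22043496289 202322177007/22043496289; 2001494458353/22043496289 202322177007/22043496289 1735970104617/22043496289]
step 2: y = z − H·x̄ = [-69563157489/22043496289, -610906278600/22043496289]
step 2: S = H·P̄·Hᵀ + R = [2753376389629/22043496289 5235546136934/22043496289; 5235546136934/22043496289 16244733452289/22043496289]
step 2: K = P̄·Hᵀ·S⁻¹ = [54887644775777/157115930833765 -79155580051512/157115930833765; -186449180010546/785579654168825 3827633041851/785579654168825; 90387227531841/157115930833765 -73717672544241/157115930833765]
step 2: x' = x̄ + K·y = [43125201819228/157115930833765, -969186490853229/785579654168825, -280454240928046/157115930833765]
step 2: P' = (I − K·H)·P̄ = [87713318852253/31423186166753 -239607342806502/157115930833765 -23118499966182/31423186166753; -239607342806502/157115930833765 796139387327106/785579654168825 126206781583434/157115930833765; -23118499966182/31423186166753 126206781583434/157115930833765 106837905502983/31423186166753]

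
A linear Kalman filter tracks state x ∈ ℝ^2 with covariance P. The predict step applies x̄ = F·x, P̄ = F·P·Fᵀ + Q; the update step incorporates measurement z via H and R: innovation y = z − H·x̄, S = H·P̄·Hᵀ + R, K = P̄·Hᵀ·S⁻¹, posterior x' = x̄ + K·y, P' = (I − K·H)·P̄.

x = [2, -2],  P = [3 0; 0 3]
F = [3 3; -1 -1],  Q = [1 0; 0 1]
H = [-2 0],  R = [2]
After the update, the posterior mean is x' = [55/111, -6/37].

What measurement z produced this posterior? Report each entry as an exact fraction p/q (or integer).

z = [-1]

x̄ = F·x = [0, 0]
P̄ = F·P·Fᵀ + Q = [55 -18; -18 7]
S = H·P̄·Hᵀ + R = [222]
K = P̄·Hᵀ·S⁻¹ = [-55/111; 6/37]
x' − x̄ = [55/111, -6/37] = K·y
y = (KᵀK)⁻¹·Kᵀ·(x' − x̄) = [-1]
z = y + H·x̄ = [-1] + [0] = [-1]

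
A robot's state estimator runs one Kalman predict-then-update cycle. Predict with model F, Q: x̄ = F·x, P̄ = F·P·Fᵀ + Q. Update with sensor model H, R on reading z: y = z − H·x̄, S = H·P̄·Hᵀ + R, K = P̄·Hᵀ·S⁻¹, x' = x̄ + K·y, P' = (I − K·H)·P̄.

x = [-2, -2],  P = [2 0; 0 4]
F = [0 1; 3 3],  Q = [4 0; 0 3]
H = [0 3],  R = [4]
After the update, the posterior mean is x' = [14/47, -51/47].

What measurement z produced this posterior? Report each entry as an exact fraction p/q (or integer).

x̄ = F·x = [-2, -12]
P̄ = F·P·Fᵀ + Q = [8 12; 12 57]
S = H·P̄·Hᵀ + R = [517]
K = P̄·Hᵀ·S⁻¹ = [36/517; 171/517]
x' − x̄ = [108/47, 513/47] = K·y
y = (KᵀK)⁻¹·Kᵀ·(x' − x̄) = [33]
z = y + H·x̄ = [33] + [-36] = [-3]

z = [-3]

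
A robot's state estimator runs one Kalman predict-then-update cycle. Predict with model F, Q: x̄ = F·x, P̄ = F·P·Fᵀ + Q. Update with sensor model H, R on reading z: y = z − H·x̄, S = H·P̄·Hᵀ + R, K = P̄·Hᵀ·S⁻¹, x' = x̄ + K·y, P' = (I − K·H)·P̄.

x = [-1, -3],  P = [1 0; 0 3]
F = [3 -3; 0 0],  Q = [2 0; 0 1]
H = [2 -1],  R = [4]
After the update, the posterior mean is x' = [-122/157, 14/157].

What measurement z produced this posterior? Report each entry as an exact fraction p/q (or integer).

z = [-2]

x̄ = F·x = [6, 0]
P̄ = F·P·Fᵀ + Q = [38 0; 0 1]
S = H·P̄·Hᵀ + R = [157]
K = P̄·Hᵀ·S⁻¹ = [76/157; -1/157]
x' − x̄ = [-1064/157, 14/157] = K·y
y = (KᵀK)⁻¹·Kᵀ·(x' − x̄) = [-14]
z = y + H·x̄ = [-14] + [12] = [-2]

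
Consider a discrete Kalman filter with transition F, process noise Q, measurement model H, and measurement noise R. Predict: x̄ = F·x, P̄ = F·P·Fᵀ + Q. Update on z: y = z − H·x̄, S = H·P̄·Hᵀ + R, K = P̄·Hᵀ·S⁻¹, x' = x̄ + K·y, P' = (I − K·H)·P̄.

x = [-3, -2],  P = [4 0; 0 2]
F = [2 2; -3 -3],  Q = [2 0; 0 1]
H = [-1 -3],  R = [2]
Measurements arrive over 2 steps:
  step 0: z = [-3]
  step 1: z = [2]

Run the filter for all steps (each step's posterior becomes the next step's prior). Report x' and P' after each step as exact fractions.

step 0: x' = [-446/307, 477/307], P' = [1258/307 -474/307; -474/307 244/307]
step 1: x' = [15524/31137, -8556/10379], P' = [120878/31137 -15018/10379; -15018/10379 7796/10379]

step 0: x̄ = F·x = [-10, 15]
step 0: P̄ = F·P·Fᵀ + Q = [26 -36; -36 55]
step 0: y = z − H·x̄ = [32]
step 0: S = H·P̄·Hᵀ + R = [307]
step 0: K = P̄·Hᵀ·S⁻¹ = [82/307; -129/307]
step 0: x' = x̄ + K·y = [-446/307, 477/307]
step 0: P' = (I − K·H)·P̄ = [1258/307 -474/307; -474/307 244/307]
step 1: x̄ = F·x = [62/307, -93/307]
step 1: P̄ = F·P·Fᵀ + Q = [2830/307 -3324/307; -3324/307 5293/307]
step 1: y = z − H·x̄ = [397/307]
step 1: S = H·P̄·Hᵀ + R = [31137/307]
step 1: K = P̄·Hᵀ·S⁻¹ = [7142/31137; -4185/10379]
step 1: x' = x̄ + K·y = [15524/31137, -8556/10379]
step 1: P' = (I − K·H)·P̄ = [120878/31137 -15018/10379; -15018/10379 7796/10379]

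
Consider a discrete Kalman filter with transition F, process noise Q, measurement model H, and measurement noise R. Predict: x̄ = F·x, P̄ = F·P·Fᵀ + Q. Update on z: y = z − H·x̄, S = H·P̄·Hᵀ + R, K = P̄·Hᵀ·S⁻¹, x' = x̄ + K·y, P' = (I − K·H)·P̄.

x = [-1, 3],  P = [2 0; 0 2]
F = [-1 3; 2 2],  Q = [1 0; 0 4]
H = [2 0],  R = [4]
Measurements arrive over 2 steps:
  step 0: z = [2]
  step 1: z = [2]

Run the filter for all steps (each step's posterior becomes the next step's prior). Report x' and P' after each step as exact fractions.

step 0: x' = [31/22, 8/11], P' = [21/22 4/11; 4/11 188/11]
step 1: x' = [3396/3401, 15042/3401], P' = [3379/3401 2246/3401; 2246/3401 39692/3401]

step 0: x̄ = F·x = [10, 4]
step 0: P̄ = F·P·Fᵀ + Q = [21 8; 8 20]
step 0: y = z − H·x̄ = [-18]
step 0: S = H·P̄·Hᵀ + R = [88]
step 0: K = P̄·Hᵀ·S⁻¹ = [21/44; 2/11]
step 0: x' = x̄ + K·y = [31/22, 8/11]
step 0: P' = (I − K·H)·P̄ = [21/22 4/11; 4/11 188/11]
step 1: x̄ = F·x = [17/22, 47/11]
step 1: P̄ = F·P·Fᵀ + Q = [3379/22 1123/11; 1123/11 870/11]
step 1: y = z − H·x̄ = [5/11]
step 1: S = H·P̄·Hᵀ + R = [6802/11]
step 1: K = P̄·Hᵀ·S⁻¹ = [3379/6802; 1123/3401]
step 1: x' = x̄ + K·y = [3396/3401, 15042/3401]
step 1: P' = (I − K·H)·P̄ = [3379/3401 2246/3401; 2246/3401 39692/3401]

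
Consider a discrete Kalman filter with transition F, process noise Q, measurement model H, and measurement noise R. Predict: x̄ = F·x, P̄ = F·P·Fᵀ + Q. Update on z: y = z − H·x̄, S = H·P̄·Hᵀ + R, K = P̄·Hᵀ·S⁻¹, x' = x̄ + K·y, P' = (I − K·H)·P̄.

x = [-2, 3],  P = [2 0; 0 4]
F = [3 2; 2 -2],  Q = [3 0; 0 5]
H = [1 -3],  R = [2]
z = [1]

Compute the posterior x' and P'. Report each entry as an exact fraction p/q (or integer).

x' = [-1421/324, -601/324]
P' = [9587/324 3163/324; 3163/324 1115/324]

x̄ = F·x = [0, -10]
P̄ = F·P·Fᵀ + Q = [37 -4; -4 29]
y = z − H·x̄ = [-29]
S = H·P̄·Hᵀ + R = [324]
K = P̄·Hᵀ·S⁻¹ = [49/324; -91/324]
x' = x̄ + K·y = [-1421/324, -601/324]
P' = (I − K·H)·P̄ = [9587/324 3163/324; 3163/324 1115/324]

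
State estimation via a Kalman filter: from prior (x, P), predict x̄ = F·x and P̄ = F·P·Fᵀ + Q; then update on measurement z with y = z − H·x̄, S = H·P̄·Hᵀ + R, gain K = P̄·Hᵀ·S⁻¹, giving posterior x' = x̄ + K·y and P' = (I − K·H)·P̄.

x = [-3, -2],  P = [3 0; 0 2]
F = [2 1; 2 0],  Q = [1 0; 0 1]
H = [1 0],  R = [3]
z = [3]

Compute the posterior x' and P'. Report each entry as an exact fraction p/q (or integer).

x̄ = F·x = [-8, -6]
P̄ = F·P·Fᵀ + Q = [15 12; 12 13]
y = z − H·x̄ = [11]
S = H·P̄·Hᵀ + R = [18]
K = P̄·Hᵀ·S⁻¹ = [5/6; 2/3]
x' = x̄ + K·y = [7/6, 4/3]
P' = (I − K·H)·P̄ = [5/2 2; 2 5]

x' = [7/6, 4/3]
P' = [5/2 2; 2 5]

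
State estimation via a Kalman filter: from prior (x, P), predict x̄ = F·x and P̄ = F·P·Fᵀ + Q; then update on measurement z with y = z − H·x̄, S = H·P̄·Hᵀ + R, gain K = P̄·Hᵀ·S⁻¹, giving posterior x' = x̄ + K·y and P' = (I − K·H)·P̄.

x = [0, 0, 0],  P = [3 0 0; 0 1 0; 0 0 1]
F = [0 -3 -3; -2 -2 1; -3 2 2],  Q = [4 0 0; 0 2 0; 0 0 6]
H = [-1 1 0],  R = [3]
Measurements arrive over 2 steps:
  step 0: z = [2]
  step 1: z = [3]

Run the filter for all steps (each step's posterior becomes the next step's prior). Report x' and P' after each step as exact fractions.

step 0: x' = [-1, 16/19, 28/19], P' = [25/2 11 2; 11 233/19 80/19; 2 80/19 387/19]
step 1: x' = [-17369/6742, 1592/3371, 15067/3371], P' = [1129077/6742 556833/3371 66421/3371; 556833/3371 559155/3371 71995/3371; 66421/3371 71995/3371 127511/6742]

step 0: x̄ = F·x = [0, 0, 0]
step 0: P̄ = F·P·Fᵀ + Q = [22 3 -12; 3 19 16; -12 16 41]
step 0: y = z − H·x̄ = [2]
step 0: S = H·P̄·Hᵀ + R = [38]
step 0: K = P̄·Hᵀ·S⁻¹ = [-1/2; 8/19; 14/19]
step 0: x' = x̄ + K·y = [-1, 16/19, 28/19]
step 0: P' = (I − K·H)·P̄ = [25/2 11 2; 11 233/19 80/19; 2 80/19 387/19]
step 1: x̄ = F·x = [-132/19, 34/19, 145/19]
step 1: P̄ = F·P·Fᵀ + Q = [7096/19 1959/19 -2457/19; 1959/19 3507/19 1259/19; -2457/19 1259/19 4815/38]
step 1: y = z − H·x̄ = [-109/19]
step 1: S = H·P̄·Hᵀ + R = [6742/19]
step 1: K = P̄·Hᵀ·S⁻¹ = [-5137/6742; 774/3371; 1858/3371]
step 1: x' = x̄ + K·y = [-17369/6742, 1592/3371, 15067/3371]
step 1: P' = (I − K·H)·P̄ = [1129077/6742 556833/3371 66421/3371; 556833/3371 559155/3371 71995/3371; 66421/3371 71995/3371 127511/6742]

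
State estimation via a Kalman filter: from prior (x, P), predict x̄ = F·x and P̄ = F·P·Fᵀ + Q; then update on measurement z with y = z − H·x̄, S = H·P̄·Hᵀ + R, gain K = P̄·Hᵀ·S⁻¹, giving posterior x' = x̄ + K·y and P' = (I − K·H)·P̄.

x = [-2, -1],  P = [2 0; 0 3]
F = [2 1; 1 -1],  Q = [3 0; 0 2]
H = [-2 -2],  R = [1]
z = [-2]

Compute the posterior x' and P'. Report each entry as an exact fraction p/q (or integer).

x' = [-15/31, 131/93]
P' = [134/31 -129/31; -129/31 395/93]

x̄ = F·x = [-5, -1]
P̄ = F·P·Fᵀ + Q = [14 1; 1 7]
y = z − H·x̄ = [-14]
S = H·P̄·Hᵀ + R = [93]
K = P̄·Hᵀ·S⁻¹ = [-10/31; -16/93]
x' = x̄ + K·y = [-15/31, 131/93]
P' = (I − K·H)·P̄ = [134/31 -129/31; -129/31 395/93]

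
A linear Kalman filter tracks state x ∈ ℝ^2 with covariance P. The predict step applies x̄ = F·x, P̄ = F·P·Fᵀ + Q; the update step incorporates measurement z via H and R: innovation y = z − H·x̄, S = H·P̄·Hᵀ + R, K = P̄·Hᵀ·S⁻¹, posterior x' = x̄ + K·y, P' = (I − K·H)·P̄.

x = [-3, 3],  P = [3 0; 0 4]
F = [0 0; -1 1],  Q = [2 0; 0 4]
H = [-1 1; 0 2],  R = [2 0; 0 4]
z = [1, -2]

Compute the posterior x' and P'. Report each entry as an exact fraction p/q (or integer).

x̄ = F·x = [0, 6]
P̄ = F·P·Fᵀ + Q = [2 0; 0 11]
y = z − H·x̄ = [-5, -14]
S = H·P̄·Hᵀ + R = [15 22; 22 48]
K = P̄·Hᵀ·S⁻¹ = [-24/59 11/59; 11/59 22/59]
x' = x̄ + K·y = [-34/59, -9/59]
P' = (I − K·H)·P̄ = [70/59 22/59; 22/59 44/59]

x' = [-34/59, -9/59]
P' = [70/59 22/59; 22/59 44/59]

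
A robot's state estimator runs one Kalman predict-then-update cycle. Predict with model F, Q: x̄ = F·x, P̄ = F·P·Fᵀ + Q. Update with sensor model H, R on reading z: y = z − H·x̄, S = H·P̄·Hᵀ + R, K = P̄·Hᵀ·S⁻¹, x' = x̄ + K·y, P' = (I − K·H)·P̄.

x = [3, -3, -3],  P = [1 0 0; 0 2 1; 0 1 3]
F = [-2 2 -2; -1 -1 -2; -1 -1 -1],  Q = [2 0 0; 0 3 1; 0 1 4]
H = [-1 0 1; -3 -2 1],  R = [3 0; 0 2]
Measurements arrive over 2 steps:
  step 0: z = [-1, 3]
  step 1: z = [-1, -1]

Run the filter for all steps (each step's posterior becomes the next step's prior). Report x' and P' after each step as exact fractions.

step 0: x' = [-131/55, 25/22, -108/55], P' = [2089/1375 -927/550 1087/1375; -927/550 651/220 159/550; 1087/1375 159/550 3571/1375]
step 1: x' = [47039314/61020611, -30764714/61020611, 7156067/61020611], P' = [101023918/61020611 -113600296/61020611 49896766/61020611; -113600296/61020611 192767719/61020611 12439760/61020611; 49896766/61020611 12439760/61020611 153004708/61020611]

step 0: x̄ = F·x = [-6, 6, 3]
step 0: P̄ = F·P·Fᵀ + Q = [18 8 4; 8 22 13; 4 13 12]
step 0: y = z − H·x̄ = [-10, -6]
step 0: S = H·P̄·Hᵀ + R = [25 40; 40 284]
step 0: K = P̄·Hᵀ·S⁻¹ = [-334/1375 -109/550; 181/275 -63/220; 828/1375 -97/550]
step 0: x' = x̄ + K·y = [-131/55, 25/22, -108/55]
step 0: P' = (I − K·H)·P̄ = [2089/1375 -927/550 1087/1375; -927/550 651/220 159/550; 1087/1375 159/550 3571/1375]
step 1: x̄ = F·x = [603/55, 569/110, 353/110]
step 1: P̄ = F·P·Fᵀ + Q = [65721/1375 32103/2750 15061/2750; 32103/2750 103479/5500 57973/5500; 15061/2750 57973/5500 54251/5500]
step 1: y = z − H·x̄ = [743/110, 4293/110]
step 1: S = H·P̄·Hᵀ + R = [273391/5500 734881/5500; 734881/5500 3202971/5500]
step 1: K = P̄·Hᵀ·S⁻¹ = [-17042384/61020611 -12987198/61020611; 42013352/61020611 -16147395/61020611; 34369314/61020611 -10782555/61020611]
step 1: x' = x̄ + K·y = [47039314/61020611, -30764714/61020611, 7156067/61020611]
step 1: P' = (I − K·H)·P̄ = [101023918/61020611 -113600296/61020611 49896766/61020611; -113600296/61020611 192767719/61020611 12439760/61020611; 49896766/61020611 12439760/61020611 153004708/61020611]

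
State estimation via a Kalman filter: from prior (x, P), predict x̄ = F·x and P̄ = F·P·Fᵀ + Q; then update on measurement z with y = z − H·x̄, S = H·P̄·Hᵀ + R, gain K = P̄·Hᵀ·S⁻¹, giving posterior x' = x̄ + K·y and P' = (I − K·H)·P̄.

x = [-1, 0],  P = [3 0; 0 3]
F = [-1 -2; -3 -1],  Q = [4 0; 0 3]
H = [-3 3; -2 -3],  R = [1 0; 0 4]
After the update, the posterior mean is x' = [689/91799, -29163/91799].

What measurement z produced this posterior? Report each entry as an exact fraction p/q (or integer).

x̄ = F·x = [1, 3]
P̄ = F·P·Fᵀ + Q = [19 15; 15 33]
S = H·P̄·Hᵀ + R = [199 -138; -138 557]
K = P̄·Hᵀ·S⁻¹ = [-18138/91799 -18173/91799; 12276/91799 -18219/91799]
x' − x̄ = [-91110/91799, -304560/91799] = K·y
y = (KᵀK)⁻¹·Kᵀ·(x' − x̄) = [-7, 12]
z = y + H·x̄ = [-7, 12] + [6, -11] = [-1, 1]

z = [-1, 1]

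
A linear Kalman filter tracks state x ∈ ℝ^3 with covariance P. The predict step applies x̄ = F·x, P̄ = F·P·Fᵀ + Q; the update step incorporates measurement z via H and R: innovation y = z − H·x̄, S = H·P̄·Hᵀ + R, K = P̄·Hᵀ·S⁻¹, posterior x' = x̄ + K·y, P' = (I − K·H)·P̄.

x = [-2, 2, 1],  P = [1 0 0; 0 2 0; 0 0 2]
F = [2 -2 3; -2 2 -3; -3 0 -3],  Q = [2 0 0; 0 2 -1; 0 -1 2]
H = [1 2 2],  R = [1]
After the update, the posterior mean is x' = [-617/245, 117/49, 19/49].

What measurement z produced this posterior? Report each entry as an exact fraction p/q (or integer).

x̄ = F·x = [-5, 5, 3]
P̄ = F·P·Fᵀ + Q = [32 -30 -24; -30 32 23; -24 23 29]
S = H·P̄·Hᵀ + R = [245]
K = P̄·Hᵀ·S⁻¹ = [-76/245; 16/49; 16/49]
x' − x̄ = [608/245, -128/49, -128/49] = K·y
y = (KᵀK)⁻¹·Kᵀ·(x' − x̄) = [-8]
z = y + H·x̄ = [-8] + [11] = [3]

z = [3]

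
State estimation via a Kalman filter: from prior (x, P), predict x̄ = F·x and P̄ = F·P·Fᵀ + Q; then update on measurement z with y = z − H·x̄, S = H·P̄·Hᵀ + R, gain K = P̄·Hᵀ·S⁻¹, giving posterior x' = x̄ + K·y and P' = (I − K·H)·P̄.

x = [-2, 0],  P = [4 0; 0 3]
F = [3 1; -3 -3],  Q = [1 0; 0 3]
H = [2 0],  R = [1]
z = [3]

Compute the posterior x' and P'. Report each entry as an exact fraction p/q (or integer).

x̄ = F·x = [-6, 6]
P̄ = F·P·Fᵀ + Q = [40 -45; -45 66]
y = z − H·x̄ = [15]
S = H·P̄·Hᵀ + R = [161]
K = P̄·Hᵀ·S⁻¹ = [80/161; -90/161]
x' = x̄ + K·y = [234/161, -384/161]
P' = (I − K·H)·P̄ = [40/161 -45/161; -45/161 2526/161]

x' = [234/161, -384/161]
P' = [40/161 -45/161; -45/161 2526/161]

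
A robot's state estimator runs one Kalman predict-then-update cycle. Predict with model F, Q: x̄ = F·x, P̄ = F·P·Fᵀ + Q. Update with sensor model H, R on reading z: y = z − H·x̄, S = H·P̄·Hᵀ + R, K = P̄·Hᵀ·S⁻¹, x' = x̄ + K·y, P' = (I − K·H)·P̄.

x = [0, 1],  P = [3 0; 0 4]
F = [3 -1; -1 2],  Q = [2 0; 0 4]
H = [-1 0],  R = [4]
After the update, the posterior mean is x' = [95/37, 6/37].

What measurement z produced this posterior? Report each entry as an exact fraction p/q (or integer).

x̄ = F·x = [-1, 2]
P̄ = F·P·Fᵀ + Q = [33 -17; -17 23]
S = H·P̄·Hᵀ + R = [37]
K = P̄·Hᵀ·S⁻¹ = [-33/37; 17/37]
x' − x̄ = [132/37, -68/37] = K·y
y = (KᵀK)⁻¹·Kᵀ·(x' − x̄) = [-4]
z = y + H·x̄ = [-4] + [1] = [-3]

z = [-3]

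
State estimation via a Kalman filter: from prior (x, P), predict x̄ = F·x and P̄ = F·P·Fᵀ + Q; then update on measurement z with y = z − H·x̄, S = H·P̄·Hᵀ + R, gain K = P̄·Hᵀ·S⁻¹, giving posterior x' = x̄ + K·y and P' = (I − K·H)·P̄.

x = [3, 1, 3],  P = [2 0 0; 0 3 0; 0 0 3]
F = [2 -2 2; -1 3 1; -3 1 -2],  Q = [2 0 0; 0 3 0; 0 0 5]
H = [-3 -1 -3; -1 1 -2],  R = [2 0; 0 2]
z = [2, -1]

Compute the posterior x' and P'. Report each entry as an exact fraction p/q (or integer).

x̄ = F·x = [10, 3, -14]
P̄ = F·P·Fᵀ + Q = [34 -16 -30; -16 35 9; -30 9 38]
y = z − H·x̄ = [-7, -22]
S = H·P̄·Hᵀ + R = [103 48; 48 99]
K = P̄·Hᵀ·S⁻¹ = [-28/2631 838/7893; -330/877 1357/2631; -497/2631 -2227/7893]
x' = x̄ + K·y = [61082/7893, -15031/2631, -51071/7893]
P' = (I − K·H)·P̄ = [260318/7893 -51706/2631 -208556/7893; -51706/2631 11148/877 41218/2631; -208556/7893 41218/2631 168332/7893]

x' = [61082/7893, -15031/2631, -51071/7893]
P' = [260318/7893 -51706/2631 -208556/7893; -51706/2631 11148/877 41218/2631; -208556/7893 41218/2631 168332/7893]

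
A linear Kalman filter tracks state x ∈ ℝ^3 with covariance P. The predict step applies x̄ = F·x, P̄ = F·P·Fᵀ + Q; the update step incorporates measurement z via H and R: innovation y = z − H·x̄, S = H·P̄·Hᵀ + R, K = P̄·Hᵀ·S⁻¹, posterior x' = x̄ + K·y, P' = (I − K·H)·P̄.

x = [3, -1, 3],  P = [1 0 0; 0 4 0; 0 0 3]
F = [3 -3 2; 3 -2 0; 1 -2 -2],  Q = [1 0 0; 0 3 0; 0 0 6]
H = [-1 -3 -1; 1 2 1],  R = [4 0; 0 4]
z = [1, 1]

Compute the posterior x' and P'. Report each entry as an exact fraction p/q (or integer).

x' = [31397/5276, 1064/1319, -42005/5276]
P' = [77765/5276 -982/1319 -64801/5276; -982/1319 1592/1319 -2510/1319; -64801/5276 -2510/1319 92285/5276]

x̄ = F·x = [18, 11, -1]
P̄ = F·P·Fᵀ + Q = [58 33 15; 33 28 19; 15 19 35]
y = z − H·x̄ = [51, -38]
S = H·P̄·Hᵀ + R = [691 -551; -551 447]
K = P̄·Hᵀ·S⁻¹ = [-295/5276 1277/5276; -321/1319 -77/1319; 659/5276 1851/5276]
x' = x̄ + K·y = [31397/5276, 1064/1319, -42005/5276]
P' = (I − K·H)·P̄ = [77765/5276 -982/1319 -64801/5276; -982/1319 1592/1319 -2510/1319; -64801/5276 -2510/1319 92285/5276]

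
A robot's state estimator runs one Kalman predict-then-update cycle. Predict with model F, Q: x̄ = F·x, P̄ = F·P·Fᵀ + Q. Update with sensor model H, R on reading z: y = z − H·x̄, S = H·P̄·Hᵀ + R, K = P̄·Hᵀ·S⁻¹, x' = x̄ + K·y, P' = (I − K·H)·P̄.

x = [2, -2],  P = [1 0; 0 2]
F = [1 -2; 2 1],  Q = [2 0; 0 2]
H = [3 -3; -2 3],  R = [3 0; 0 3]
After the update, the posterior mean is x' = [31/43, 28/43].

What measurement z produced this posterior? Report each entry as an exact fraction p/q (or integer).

z = [-2, -2]

x̄ = F·x = [6, 2]
P̄ = F·P·Fᵀ + Q = [11 -2; -2 8]
S = H·P̄·Hᵀ + R = [210 -168; -168 143]
K = P̄·Hᵀ·S⁻¹ = [291/602 16/43; 69/301 20/43]
x' − x̄ = [-227/43, -58/43] = K·y
y = (KᵀK)⁻¹·Kᵀ·(x' − x̄) = [-14, 4]
z = y + H·x̄ = [-14, 4] + [12, -6] = [-2, -2]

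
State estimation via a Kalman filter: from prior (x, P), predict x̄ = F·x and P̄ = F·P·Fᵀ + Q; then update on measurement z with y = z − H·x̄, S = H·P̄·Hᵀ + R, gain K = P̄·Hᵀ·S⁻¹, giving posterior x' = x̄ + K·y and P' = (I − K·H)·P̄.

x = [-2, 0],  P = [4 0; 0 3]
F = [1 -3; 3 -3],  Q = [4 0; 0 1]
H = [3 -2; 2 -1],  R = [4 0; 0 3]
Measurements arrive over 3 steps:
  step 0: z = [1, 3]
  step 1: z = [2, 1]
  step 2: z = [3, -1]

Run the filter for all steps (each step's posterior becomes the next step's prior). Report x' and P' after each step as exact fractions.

step 0: x̄ = F·x = [-2, -6]
step 0: P̄ = F·P·Fᵀ + Q = [35 39; 39 64]
step 0: y = z − H·x̄ = [-5, 1]
step 0: S = H·P̄·Hᵀ + R = [107 65; 65 51]
step 0: K = P̄·Hᵀ·S⁻¹ = [-29/56 71/56; -1471/1232 2213/1232]
step 0: x' = x̄ + K·y = [13/7, 136/77]
step 0: P' = (I − K·H)·P̄ = [271/28 871/56; 871/56 31685/1232]
step 1: x̄ = F·x = [-265/77, 3/11]
step 1: P̄ = F·P·Fᵀ + Q = [187045/1232 12999/176; 12999/176 6971/176]
step 1: y = z − H·x̄ = [991/77, 628/77]
step 1: S = H·P̄·Hᵀ + R = [791605/1232 582913/1232; 582913/1232 436701/1232]
step 1: K = P̄·Hᵀ·S⁻¹ = [224767/2397374 73771/141022; -849671/4794748 152735/282044]
step 1: x' = x̄ + K·y = [4870379/2397374, 11548891/4794748]
step 1: P' = (I − K·H)·P̄ = [3312787/1198687 9488827/2397374; 9488827/2397374 30165823/4794748]
step 2: x̄ = F·x = [-24905915/4794748, -5424399/4794748]
step 2: P̄ = F·P·Fᵀ + Q = [190056623/4794748 83514003/4794748; 83514003/4794748 53949715/4794748]
step 2: y = z − H·x̄ = [78253191/4794748, 39592683/4794748]
step 2: S = H·P̄·Hᵀ + R = [943319423/4794748 663641147/4794748; 663641147/4794748 494504439/4794748]
step 2: K = P̄·Hᵀ·S⁻¹ = [2887751/29858758 182436199/388163854; -72290929/418022612 2503877885/5434293956]
step 2: x' = x̄ + K·y = [3956630/14929379, -31151727/209011306]
step 2: P' = (I − K·H)·P̄ = [472227071/194081927 1341599687/388163854; 1341599687/388163854 30053157581/5434293956]

step 0: x' = [13/7, 136/77], P' = [271/28 871/56; 871/56 31685/1232]
step 1: x' = [4870379/2397374, 11548891/4794748], P' = [3312787/1198687 9488827/2397374; 9488827/2397374 30165823/4794748]
step 2: x' = [3956630/14929379, -31151727/209011306], P' = [472227071/194081927 1341599687/388163854; 1341599687/388163854 30053157581/5434293956]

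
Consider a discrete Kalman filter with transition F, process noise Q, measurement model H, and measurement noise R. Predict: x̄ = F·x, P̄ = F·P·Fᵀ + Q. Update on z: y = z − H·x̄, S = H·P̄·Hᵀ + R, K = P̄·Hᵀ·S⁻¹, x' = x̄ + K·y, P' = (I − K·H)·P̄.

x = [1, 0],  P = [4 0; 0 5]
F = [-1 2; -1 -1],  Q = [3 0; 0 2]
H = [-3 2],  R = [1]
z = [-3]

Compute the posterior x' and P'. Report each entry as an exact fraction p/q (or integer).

x' = [1/30, -13/9]
P' = [119/40 13/3; 13/3 59/9]

x̄ = F·x = [-1, -1]
P̄ = F·P·Fᵀ + Q = [27 -6; -6 11]
y = z − H·x̄ = [-4]
S = H·P̄·Hᵀ + R = [360]
K = P̄·Hᵀ·S⁻¹ = [-31/120; 1/9]
x' = x̄ + K·y = [1/30, -13/9]
P' = (I − K·H)·P̄ = [119/40 13/3; 13/3 59/9]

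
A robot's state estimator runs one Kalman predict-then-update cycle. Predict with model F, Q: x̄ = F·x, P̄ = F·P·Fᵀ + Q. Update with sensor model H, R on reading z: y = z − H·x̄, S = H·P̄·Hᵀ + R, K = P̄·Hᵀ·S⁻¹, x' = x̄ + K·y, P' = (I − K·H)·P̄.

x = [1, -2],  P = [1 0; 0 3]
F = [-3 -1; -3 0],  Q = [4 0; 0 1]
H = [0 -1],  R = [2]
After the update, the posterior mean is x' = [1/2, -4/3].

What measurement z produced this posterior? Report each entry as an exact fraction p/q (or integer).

x̄ = F·x = [-1, -3]
P̄ = F·P·Fᵀ + Q = [16 9; 9 10]
S = H·P̄·Hᵀ + R = [12]
K = P̄·Hᵀ·S⁻¹ = [-3/4; -5/6]
x' − x̄ = [3/2, 5/3] = K·y
y = (KᵀK)⁻¹·Kᵀ·(x' − x̄) = [-2]
z = y + H·x̄ = [-2] + [3] = [1]

z = [1]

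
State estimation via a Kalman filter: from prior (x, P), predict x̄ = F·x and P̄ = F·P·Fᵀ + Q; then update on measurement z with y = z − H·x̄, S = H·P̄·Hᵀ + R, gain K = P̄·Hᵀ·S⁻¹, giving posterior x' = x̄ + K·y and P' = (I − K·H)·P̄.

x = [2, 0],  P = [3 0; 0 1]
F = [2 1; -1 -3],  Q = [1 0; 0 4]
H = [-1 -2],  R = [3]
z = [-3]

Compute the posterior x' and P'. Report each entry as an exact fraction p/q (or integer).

x̄ = F·x = [4, -2]
P̄ = F·P·Fᵀ + Q = [14 -9; -9 16]
y = z − H·x̄ = [-3]
S = H·P̄·Hᵀ + R = [45]
K = P̄·Hᵀ·S⁻¹ = [4/45; -23/45]
x' = x̄ + K·y = [56/15, -7/15]
P' = (I − K·H)·P̄ = [614/45 -313/45; -313/45 191/45]

x' = [56/15, -7/15]
P' = [614/45 -313/45; -313/45 191/45]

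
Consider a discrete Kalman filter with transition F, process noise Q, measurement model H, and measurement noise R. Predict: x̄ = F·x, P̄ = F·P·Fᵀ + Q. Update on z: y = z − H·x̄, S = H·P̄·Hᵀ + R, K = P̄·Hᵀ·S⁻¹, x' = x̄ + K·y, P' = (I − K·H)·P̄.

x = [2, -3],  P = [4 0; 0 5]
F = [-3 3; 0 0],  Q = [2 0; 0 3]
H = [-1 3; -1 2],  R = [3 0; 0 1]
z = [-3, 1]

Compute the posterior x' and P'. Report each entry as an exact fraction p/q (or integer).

x' = [-3231/647, -1410/647]
P' = [5478/647 2241/647; 2241/647 1005/647]

x̄ = F·x = [-15, 0]
P̄ = F·P·Fᵀ + Q = [83 0; 0 3]
y = z − H·x̄ = [-18, -14]
S = H·P̄·Hᵀ + R = [113 101; 101 96]
K = P̄·Hᵀ·S⁻¹ = [415/647 -996/647; 258/647 -231/647]
x' = x̄ + K·y = [-3231/647, -1410/647]
P' = (I − K·H)·P̄ = [5478/647 2241/647; 2241/647 1005/647]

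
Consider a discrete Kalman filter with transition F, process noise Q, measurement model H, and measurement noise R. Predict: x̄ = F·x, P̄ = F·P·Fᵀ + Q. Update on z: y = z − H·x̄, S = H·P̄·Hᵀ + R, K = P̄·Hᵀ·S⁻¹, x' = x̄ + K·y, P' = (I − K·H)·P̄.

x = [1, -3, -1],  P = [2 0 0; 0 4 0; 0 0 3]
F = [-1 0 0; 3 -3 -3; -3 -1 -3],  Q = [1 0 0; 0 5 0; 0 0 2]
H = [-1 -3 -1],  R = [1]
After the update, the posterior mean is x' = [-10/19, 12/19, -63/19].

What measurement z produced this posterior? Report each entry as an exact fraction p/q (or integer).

x̄ = F·x = [-1, 15, 3]
P̄ = F·P·Fᵀ + Q = [3 -6 6; -6 86 21; 6 21 51]
S = H·P̄·Hᵀ + R = [931]
K = P̄·Hᵀ·S⁻¹ = [9/931; -39/133; -120/931]
x' − x̄ = [9/19, -273/19, -120/19] = K·y
y = (KᵀK)⁻¹·Kᵀ·(x' − x̄) = [49]
z = y + H·x̄ = [49] + [-47] = [2]

z = [2]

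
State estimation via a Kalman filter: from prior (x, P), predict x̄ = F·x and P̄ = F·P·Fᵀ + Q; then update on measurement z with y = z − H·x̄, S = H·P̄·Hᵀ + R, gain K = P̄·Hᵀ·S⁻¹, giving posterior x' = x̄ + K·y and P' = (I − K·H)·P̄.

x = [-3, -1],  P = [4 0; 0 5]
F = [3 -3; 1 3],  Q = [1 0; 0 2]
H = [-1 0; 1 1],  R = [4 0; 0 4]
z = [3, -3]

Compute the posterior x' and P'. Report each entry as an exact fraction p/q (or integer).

x̄ = F·x = [-6, -6]
P̄ = F·P·Fᵀ + Q = [82 -33; -33 51]
y = z − H·x̄ = [-3, 9]
S = H·P̄·Hᵀ + R = [86 -49; -49 71]
K = P̄·Hᵀ·S⁻¹ = [-3421/3705 196/3705; 215/247 211/247]
x' = x̄ + K·y = [-179/65, -12/13]
P' = (I − K·H)·P̄ = [13684/3705 -860/247; -860/247 1704/247]

x' = [-179/65, -12/13]
P' = [13684/3705 -860/247; -860/247 1704/247]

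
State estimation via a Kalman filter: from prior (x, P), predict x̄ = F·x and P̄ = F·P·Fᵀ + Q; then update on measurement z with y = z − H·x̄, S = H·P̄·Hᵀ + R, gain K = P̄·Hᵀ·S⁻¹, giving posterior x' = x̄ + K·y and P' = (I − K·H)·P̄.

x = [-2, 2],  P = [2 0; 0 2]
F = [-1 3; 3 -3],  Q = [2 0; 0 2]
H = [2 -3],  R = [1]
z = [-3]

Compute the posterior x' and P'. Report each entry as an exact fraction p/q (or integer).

x̄ = F·x = [8, -12]
P̄ = F·P·Fᵀ + Q = [22 -24; -24 38]
y = z − H·x̄ = [-55]
S = H·P̄·Hᵀ + R = [719]
K = P̄·Hᵀ·S⁻¹ = [116/719; -162/719]
x' = x̄ + K·y = [-628/719, 282/719]
P' = (I − K·H)·P̄ = [2362/719 1536/719; 1536/719 1078/719]

x' = [-628/719, 282/719]
P' = [2362/719 1536/719; 1536/719 1078/719]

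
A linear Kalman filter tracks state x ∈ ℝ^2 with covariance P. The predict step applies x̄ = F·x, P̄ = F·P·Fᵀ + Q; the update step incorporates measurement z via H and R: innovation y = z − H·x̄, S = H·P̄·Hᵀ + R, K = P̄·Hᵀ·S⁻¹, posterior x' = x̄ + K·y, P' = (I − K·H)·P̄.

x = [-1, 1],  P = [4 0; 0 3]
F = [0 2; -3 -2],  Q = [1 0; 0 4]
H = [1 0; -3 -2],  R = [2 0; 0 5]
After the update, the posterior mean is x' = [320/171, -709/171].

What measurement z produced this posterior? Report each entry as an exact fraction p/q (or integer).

x̄ = F·x = [2, 1]
P̄ = F·P·Fᵀ + Q = [13 -12; -12 52]
S = H·P̄·Hᵀ + R = [15 -15; -15 186]
K = P̄·Hᵀ·S⁻¹ = [731/855 -2/171; -1084/855 -80/171]
x' − x̄ = [-22/171, -880/171] = K·y
y = (KᵀK)⁻¹·Kᵀ·(x' − x̄) = [0, 11]
z = y + H·x̄ = [0, 11] + [2, -8] = [2, 3]

z = [2, 3]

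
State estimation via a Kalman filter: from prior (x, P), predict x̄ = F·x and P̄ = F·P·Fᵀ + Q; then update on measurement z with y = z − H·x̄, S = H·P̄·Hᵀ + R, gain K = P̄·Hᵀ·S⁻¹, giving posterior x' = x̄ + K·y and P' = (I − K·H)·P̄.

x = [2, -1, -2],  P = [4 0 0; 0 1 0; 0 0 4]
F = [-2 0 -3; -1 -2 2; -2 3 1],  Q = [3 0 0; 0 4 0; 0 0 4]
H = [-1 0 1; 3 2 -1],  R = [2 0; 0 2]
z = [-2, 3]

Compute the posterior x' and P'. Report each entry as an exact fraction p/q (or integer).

x' = [-3133/3688, 1007/922, -13/4]
P' = [19169/1844 -4760/461 10; -4760/461 5166/461 -9; 10 -9 23/2]

x̄ = F·x = [2, -4, -9]
P̄ = F·P·Fᵀ + Q = [55 -16 4; -16 28 10; 4 10 33]
y = z − H·x̄ = [9, -4]
S = H·P̄·Hᵀ + R = [82 -130; -130 386]
K = P̄·Hᵀ·S⁻¹ = [-729/3688 987/3688; 611/922 201/922; 3/4 1/4]
x' = x̄ + K·y = [-3133/3688, 1007/922, -13/4]
P' = (I − K·H)·P̄ = [19169/1844 -4760/461 10; -4760/461 5166/461 -9; 10 -9 23/2]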